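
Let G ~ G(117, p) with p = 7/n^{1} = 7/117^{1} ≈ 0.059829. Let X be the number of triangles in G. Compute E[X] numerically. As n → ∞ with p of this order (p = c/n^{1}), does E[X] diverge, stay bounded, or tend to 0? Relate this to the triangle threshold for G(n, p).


Number of potential triangles: C(117, 3) = 260130.
Each occurs with probability p³ ≈ (0.059829)³ ≈ 2.1415910e-04.
By linearity: E[X] = C(117, 3)·p³ ≈ 260130 · 2.1415910e-04 ≈ 55.70921.
Here α = 1, so p = 7/n is exactly at the triangle threshold p ~ 1/n. Asymptotically E[X] → c³/6 = 7³/6 = 343/6 ≈ 57.16667, a bounded constant. In this regime the triangle count is asymptotically Poisson(c³/6).

E[X] ≈ 55.70921; in regime p = Θ(1/n^{1}) E[X] stays bounded (at the triangle threshold p ~ 1/n).


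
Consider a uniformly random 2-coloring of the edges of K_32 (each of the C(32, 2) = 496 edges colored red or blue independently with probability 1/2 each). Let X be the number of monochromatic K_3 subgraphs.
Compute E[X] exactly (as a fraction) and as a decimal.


Let X = Σ_S X_S over the C(32, 3) = 4960 subsets S of size 3, where X_S = 1 if the K_3 on S is monochromatic.
For a fixed S, the K_3 on S has C(3, 2) = 3 edges. P[all 3 edges red] = (1/2)^3, and likewise for blue, so P[monochromatic] = 2·(1/2)^3 = 2^{1 − 3} = 1/4.
By linearity of expectation: E[X] = C(32, 3) · 2^{1 − 3} = 4960 · 1/4 = 1240.
Numerically: E[X] ≈ 1240.00000.

E[X] = C(32,3)·2^(1−C(3,2)) = 1240 ≈ 1240.00000.


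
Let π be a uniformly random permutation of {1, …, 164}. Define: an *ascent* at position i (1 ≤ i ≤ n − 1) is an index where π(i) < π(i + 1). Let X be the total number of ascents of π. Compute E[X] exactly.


Write X = Σ X_I over i = 1, …, 163, with X_I the indicator of one ascent.
There are 163 indicators.
For each fixed i, the pair (π(i), π(i+1)) is a uniformly random ordered pair of distinct values from {1, …, 164}; by symmetry P[π(i) < π(i+1)] = 1/2.
By linearity: E[X] = 163 · (1/2) = (164 − 1) · (1/2) = 163/2 ≈ 81.500.

E[X] = 163/2 = 81.500.


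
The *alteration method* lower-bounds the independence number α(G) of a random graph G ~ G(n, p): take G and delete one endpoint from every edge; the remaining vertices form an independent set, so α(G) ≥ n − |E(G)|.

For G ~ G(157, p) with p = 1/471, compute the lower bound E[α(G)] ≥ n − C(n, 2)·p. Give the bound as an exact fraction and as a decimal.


E[|E(G)|] = C(157, 2)·p = 12246 · (1/471) = 26.
E[α(G)] ≥ n − E[|E(G)|] = 157 − 26 = 131.
Numerically: ≈ 131.000000.
(This is only a lower bound; the true E[α(G)] may be larger.)

E[α(G)] ≥ 131 ≈ 131.000000.


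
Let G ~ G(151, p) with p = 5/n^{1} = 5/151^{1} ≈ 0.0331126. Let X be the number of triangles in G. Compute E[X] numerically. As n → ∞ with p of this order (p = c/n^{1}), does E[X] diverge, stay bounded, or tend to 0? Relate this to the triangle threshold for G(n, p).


Number of potential triangles: C(151, 3) = 562475.
Each occurs with probability p³ ≈ (0.0331126)³ ≈ 3.63060642e-05.
By linearity: E[X] = C(151, 3)·p³ ≈ 562475 · 3.63060642e-05 ≈ 20.421253.
Here α = 1, so p = 5/n is exactly at the triangle threshold p ~ 1/n. Asymptotically E[X] → c³/6 = 5³/6 = 125/6 ≈ 20.833333, a bounded constant. In this regime the triangle count is asymptotically Poisson(c³/6).

E[X] ≈ 20.421253; in regime p = Θ(1/n^{1}) E[X] stays bounded (at the triangle threshold p ~ 1/n).


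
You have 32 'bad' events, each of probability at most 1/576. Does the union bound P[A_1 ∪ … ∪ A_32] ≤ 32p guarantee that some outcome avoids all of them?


Union bound: P[∪_{i=1}^{32} A_i] ≤ Σ_i P[A_i] ≤ 32·p = 32·(1/576) = 1/18.
Numerically: 1/18 ≈ 0.056.
Is 1/18 < 1? YES.
Since P[∪ A_i] ≤ 1/18 < 1, the complement has P[∩ A_i^c] ≥ 1 − 1/18 = 17/18 > 0, so some outcome avoids every A_i.

32·p = 1/18 ≈ 0.056; existence CERTIFIED by the union bound.


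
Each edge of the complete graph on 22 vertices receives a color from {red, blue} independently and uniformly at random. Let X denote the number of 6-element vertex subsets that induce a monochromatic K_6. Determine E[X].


Let X = Σ_S X_S over the C(22, 6) = 74613 subsets S of size 6, where X_S = 1 if the K_6 on S is monochromatic.
For a fixed S, the K_6 on S has C(6, 2) = 15 edges. P[all 15 edges red] = (1/2)^15, and likewise for blue, so P[monochromatic] = 2·(1/2)^15 = 2^{1 − 15} = 1/16384.
By linearity: E[X] = C(22, 6) · 2^{1 − 15} = 74613 · 1/16384 = 74613/16384.
Numerically: E[X] ≈ 4.5540.

E[X] = C(22,6)·2^(1−C(6,2)) = 74613/16384 ≈ 4.5540.


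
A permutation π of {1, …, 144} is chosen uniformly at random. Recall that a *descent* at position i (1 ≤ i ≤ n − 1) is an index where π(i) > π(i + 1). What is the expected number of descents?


Write X = Σ X_I over i = 1, …, 143, with X_I the indicator of one descent.
There are 143 indicators.
For each fixed i, the pair (π(i), π(i+1)) is a uniformly random ordered pair of distinct values from {1, …, 144}; by symmetry P[π(i) > π(i+1)] = 1/2.
By linearity: E[X] = 143 · (1/2) = (144 − 1) · (1/2) = 143/2 ≈ 71.500000.

E[X] = 143/2 = 71.500000.


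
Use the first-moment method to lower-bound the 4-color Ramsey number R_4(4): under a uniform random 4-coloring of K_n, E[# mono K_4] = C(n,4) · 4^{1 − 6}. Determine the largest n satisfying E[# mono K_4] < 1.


We need C(n, 4) · 4^{1 − 6} < 1, i.e. C(n, 4) < 4^{6 − 1} = 1024.
Check values of n near the boundary:
  n = 13: C(13, 4) = 715; 715 < 1024? YES
  n = 14: C(14, 4) = 1001; 1001 < 1024? YES
  n = 15: C(15, 4) = 1365; 1365 < 1024? NO
  n = 16: C(16, 4) = 1820; 1820 < 1024? NO
  n = 17: C(17, 4) = 2380; 2380 < 1024? NO
The largest n with C(n, 4) < 1024 is n = 14 (where E[X] = 1001/1024 ≈ 0.9775). Hence R_4(4) > 14, i.e. R_4(4) ≥ 15.

Largest n = 14; hence R_4(4) > 14.


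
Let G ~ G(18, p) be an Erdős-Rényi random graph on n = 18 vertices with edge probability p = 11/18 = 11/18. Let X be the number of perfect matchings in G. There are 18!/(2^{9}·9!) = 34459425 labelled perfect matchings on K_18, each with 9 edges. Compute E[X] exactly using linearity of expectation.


K_18 has 18!/(2^{9}·9!) = 34459425 labelled perfect matchings.
For each such perfect matching H, let X_H = 1 if all 9 edges of H are present in G. Then P[X_H = 1] = p^{9} = (11/18)^{9} = 2357947691/198359290368.
By linearity of expectation: E[X] = Σ_H E[X_H] = 34459425 · p^{9} = 34459425 · 2357947691/198359290368 = 1003129896443675/2448880128.
Numerically: E[X] ≈ 409628.

E[X] = 34459425 · (11/18)^{9} = 1003129896443675/2448880128 ≈ 409628.


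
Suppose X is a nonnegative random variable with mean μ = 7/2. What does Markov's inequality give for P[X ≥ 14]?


μ = E[X] = 7/2, a = 14.
Markov: P[X ≥ 14] ≤ μ/a = (7/2)/14 = 1/4.
Numerically: ≈ 0.250.
(Since a = 14 > μ = 3.500, the bound 1/4 is < 1 and informative.)

P[X ≥ 14] ≤ 1/4 ≈ 0.250.


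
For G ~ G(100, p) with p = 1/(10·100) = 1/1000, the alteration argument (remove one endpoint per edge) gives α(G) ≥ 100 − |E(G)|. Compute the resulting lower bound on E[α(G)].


E[|E(G)|] = C(100, 2)·p = 4950 · (1/1000) = 99/20.
E[α(G)] ≥ n − E[|E(G)|] = 100 − 99/20 = 1901/20.
Numerically: ≈ 95.050000.
(This is only a lower bound; the true E[α(G)] may be larger.)

E[α(G)] ≥ 1901/20 ≈ 95.050000.


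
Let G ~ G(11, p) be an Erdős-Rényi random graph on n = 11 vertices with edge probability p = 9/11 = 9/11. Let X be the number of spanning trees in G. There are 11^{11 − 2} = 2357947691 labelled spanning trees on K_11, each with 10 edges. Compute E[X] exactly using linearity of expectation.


K_11 has 11^{11 − 2} = 2357947691 labelled spanning trees.
For each such spanning tree H, let X_H = 1 if all 10 edges of H are present in G. Then P[X_H = 1] = p^{10} = (9/11)^{10} = 3486784401/25937424601.
Summing the indicators: E[X] = Σ_H E[X_H] = 2357947691 · p^{10} = 2357947691 · 3486784401/25937424601 = 3486784401/11.
Numerically: E[X] ≈ 3.17e+08.

E[X] = 2357947691 · (9/11)^{10} = 3486784401/11 ≈ 3.17e+08.


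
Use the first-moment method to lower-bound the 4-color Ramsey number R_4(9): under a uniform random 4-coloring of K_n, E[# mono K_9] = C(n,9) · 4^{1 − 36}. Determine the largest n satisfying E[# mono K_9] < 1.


We need C(n, 9) · 4^{1 − 36} < 1, i.e. C(n, 9) < 4^{36 − 1} = 1180591620717411303424.
Check values of n near the boundary:
  n = 913: C(913, 9) = 1167605542753639808390; 1167605542753639808390 < 1180591620717411303424? YES
  n = 914: C(914, 9) = 1179217089587653905932; 1179217089587653905932 < 1180591620717411303424? YES
  n = 915: C(915, 9) = 1190931166636537885130; 1190931166636537885130 < 1180591620717411303424? NO
  n = 916: C(916, 9) = 1202748565202942340440; 1202748565202942340440 < 1180591620717411303424? NO
  n = 917: C(917, 9) = 1214670081818390006810; 1214670081818390006810 < 1180591620717411303424? NO
The largest n with C(n, 9) < 1180591620717411303424 is n = 914 (where E[X] = 294804272396913476483/295147905179352825856 ≈ 0.998836). Hence R_4(9) > 914, i.e. R_4(9) ≥ 915.

Largest n = 914; hence R_4(9) > 914.


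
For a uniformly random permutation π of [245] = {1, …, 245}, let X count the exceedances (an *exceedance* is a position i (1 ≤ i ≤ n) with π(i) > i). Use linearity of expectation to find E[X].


Write X = Σ_{i=1}^{245} X_i, where X_i = 1_{π(i) > i}.
For each fixed i, π(i) is uniform over {1, …, 245} (marginal of a uniform permutation), so P[π(i) > i] = (n − i)/n. Summing: Σ_{i=1}^{245} (n − i)/n = (0 + 1 + … + 244)/245 = 245(245 − 1)/(2·245) = (245 − 1)/2.
Hence E[X] = Σ_{i=1}^{245} (245 − i)/245 = 122 ≈ 122.00000.

E[X] = 122 = 122.00000.


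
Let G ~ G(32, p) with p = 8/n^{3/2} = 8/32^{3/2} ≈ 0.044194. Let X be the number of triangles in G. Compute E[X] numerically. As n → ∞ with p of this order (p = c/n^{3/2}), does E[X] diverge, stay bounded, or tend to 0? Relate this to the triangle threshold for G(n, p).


Number of potential triangles: C(32, 3) = 4960.
Each occurs with probability p³ ≈ (0.044194)³ ≈ 8.6316746e-05.
By linearity: E[X] = C(32, 3)·p³ ≈ 4960 · 8.6316746e-05 ≈ 0.42813.
Since α = 3/2 > 1, p = c/n^{3/2} = o(1/n) is below the triangle threshold p ~ 1/n. Asymptotically E[X] ~ (c³/6)·n^{3(1−α)} = (8³/6)·n^{-1.5} → 0, so by Markov's inequality G has no triangles w.h.p.

E[X] ≈ 0.42813; in regime p = Θ(1/n^{3/2}) E[X] tends to 0 (below the triangle threshold p ~ 1/n).


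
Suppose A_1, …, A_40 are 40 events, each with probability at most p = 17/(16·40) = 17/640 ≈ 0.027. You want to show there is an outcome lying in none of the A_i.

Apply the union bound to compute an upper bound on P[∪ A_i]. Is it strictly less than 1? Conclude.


Union bound: P[∪_{i=1}^{40} A_i] ≤ Σ_i P[A_i] ≤ 40·p = 40·(17/640) = 17/16.
Numerically: 17/16 ≈ 1.062.
Is 17/16 < 1? NO.
Since the bound 17/16 is ≥ 1, the union bound is uninformative here; it does NOT by itself certify existence.

40·p = 17/16 ≈ 1.062; existence NOT certified by the union bound.


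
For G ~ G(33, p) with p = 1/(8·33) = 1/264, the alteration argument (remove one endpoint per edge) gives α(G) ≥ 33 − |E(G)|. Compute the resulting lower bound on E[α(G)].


E[|E(G)|] = C(33, 2)·p = 528 · (1/264) = 2.
E[α(G)] ≥ n − E[|E(G)|] = 33 − 2 = 31.
Numerically: ≈ 31.000000.
(This is only a lower bound; the true E[α(G)] may be larger.)

E[α(G)] ≥ 31 ≈ 31.000000.


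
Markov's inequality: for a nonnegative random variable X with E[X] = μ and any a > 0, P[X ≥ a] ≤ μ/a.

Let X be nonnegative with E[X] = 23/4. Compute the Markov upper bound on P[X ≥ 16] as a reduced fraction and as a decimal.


μ = E[X] = 23/4, a = 16.
Markov: P[X ≥ 16] ≤ μ/a = (23/4)/16 = 23/64.
Numerically: ≈ 0.35938.
(Since a = 16 > μ = 5.75000, the bound 23/64 is < 1 and informative.)

P[X ≥ 16] ≤ 23/64 ≈ 0.35938.


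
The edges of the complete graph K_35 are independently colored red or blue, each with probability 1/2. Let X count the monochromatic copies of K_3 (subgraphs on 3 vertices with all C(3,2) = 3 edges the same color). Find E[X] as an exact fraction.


Let X = Σ_S X_S over the C(35, 3) = 6545 subsets S of size 3, where X_S = 1 if the K_3 on S is monochromatic.
For a fixed S, the K_3 on S has C(3, 2) = 3 edges. P[all 3 edges red] = (1/2)^3, and likewise for blue, so P[monochromatic] = 2·(1/2)^3 = 2^{1 − 3} = 1/4.
By linearity: E[X] = C(35, 3) · 2^{1 − 3} = 6545 · 1/4 = 6545/4.
Numerically: E[X] ≈ 1636.250000.

E[X] = C(35,3)·2^(1−C(3,2)) = 6545/4 ≈ 1636.250000.


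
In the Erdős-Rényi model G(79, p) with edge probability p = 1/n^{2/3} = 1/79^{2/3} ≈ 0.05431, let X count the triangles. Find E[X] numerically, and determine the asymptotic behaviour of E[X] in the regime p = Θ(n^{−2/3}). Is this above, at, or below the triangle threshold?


Number of potential triangles: C(79, 3) = 79079.
Each occurs with probability p³ ≈ (0.05431)³ ≈ 1.602307e-04.
By linearity: E[X] = C(79, 3)·p³ ≈ 79079 · 1.602307e-04 ≈ 12.6709.
Since α = 2/3 < 1, p = c/n^{2/3} ≫ 1/n is above the triangle threshold p ~ 1/n. Asymptotically E[X] ~ (c³/6)·n^{3(1−α)} = (1³/6)·n^{1} → ∞; triangles are abundant w.h.p.

E[X] ≈ 12.6709; in regime p = Θ(1/n^{2/3}) E[X] diverges (above the triangle threshold p ~ 1/n).


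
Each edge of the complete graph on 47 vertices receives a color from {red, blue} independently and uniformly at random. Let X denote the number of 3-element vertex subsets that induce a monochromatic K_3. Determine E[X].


Let X = Σ_S X_S over the C(47, 3) = 16215 subsets S of size 3, where X_S = 1 if the K_3 on S is monochromatic.
For a fixed S, the K_3 on S has C(3, 2) = 3 edges. P[all 3 edges red] = (1/2)^3, and likewise for blue, so P[monochromatic] = 2·(1/2)^3 = 2^{1 − 3} = 1/4.
By linearity of expectation: E[X] = C(47, 3) · 2^{1 − 3} = 16215 · 1/4 = 16215/4.
Numerically: E[X] ≈ 4053.75000.

E[X] = C(47,3)·2^(1−C(3,2)) = 16215/4 ≈ 4053.75000.


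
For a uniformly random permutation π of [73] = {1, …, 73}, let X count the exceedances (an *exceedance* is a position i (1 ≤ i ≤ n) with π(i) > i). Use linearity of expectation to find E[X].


Write X = Σ_{i=1}^{73} X_i, where X_i = 1_{π(i) > i}.
For each fixed i, π(i) is uniform over {1, …, 73} (marginal of a uniform permutation), so P[π(i) > i] = (n − i)/n. Summing: Σ_{i=1}^{73} (n − i)/n = (0 + 1 + … + 72)/73 = 73(73 − 1)/(2·73) = (73 − 1)/2.
Hence E[X] = Σ_{i=1}^{73} (73 − i)/73 = 36 ≈ 36.0000.

E[X] = 36 = 36.0000.


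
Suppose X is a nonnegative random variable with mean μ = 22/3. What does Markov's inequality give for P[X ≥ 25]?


μ = E[X] = 22/3, a = 25.
Markov: P[X ≥ 25] ≤ μ/a = (22/3)/25 = 22/75.
Numerically: ≈ 0.293333.
(Since a = 25 > μ = 7.333333, the bound 22/75 is < 1 and informative.)

P[X ≥ 25] ≤ 22/75 ≈ 0.293333.


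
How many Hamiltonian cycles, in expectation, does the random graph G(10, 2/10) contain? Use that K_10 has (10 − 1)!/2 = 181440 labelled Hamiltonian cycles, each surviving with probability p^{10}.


K_10 has (10 − 1)!/2 = 181440 labelled Hamiltonian cycles.
For each such Hamiltonian cycle H, let X_H = 1 if all 10 edges of H are present in G. Then P[X_H = 1] = p^{10} = (1/5)^{10} = 1/9765625.
By linearity: E[X] = Σ_H E[X_H] = 181440 · p^{10} = 181440 · 1/9765625 = 36288/1953125.
Numerically: E[X] ≈ 0.01858.

E[X] = 181440 · (1/5)^{10} = 36288/1953125 ≈ 0.01858.


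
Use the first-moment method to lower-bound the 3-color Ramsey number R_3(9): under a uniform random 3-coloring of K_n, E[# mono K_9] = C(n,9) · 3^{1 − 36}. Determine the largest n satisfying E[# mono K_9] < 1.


We need C(n, 9) · 3^{1 − 36} < 1, i.e. C(n, 9) < 3^{36 − 1} = 50031545098999707.
Check values of n near the boundary:
  n = 300: C(300, 9) = 48052241692154700; 48052241692154700 < 50031545098999707? YES
  n = 301: C(301, 9) = 49533303936090975; 49533303936090975 < 50031545098999707? YES
  n = 302: C(302, 9) = 51054804739588650; 51054804739588650 < 50031545098999707? NO
  n = 303: C(303, 9) = 52617706925494425; 52617706925494425 < 50031545098999707? NO
  n = 304: C(304, 9) = 54222992899492560; 54222992899492560 < 50031545098999707? NO
The largest n with C(n, 9) < 50031545098999707 is n = 301 (where E[X] = 16511101312030325/16677181699666569 ≈ 0.990). Hence R_3(9) > 301, i.e. R_3(9) ≥ 302.

Largest n = 301; hence R_3(9) > 301.


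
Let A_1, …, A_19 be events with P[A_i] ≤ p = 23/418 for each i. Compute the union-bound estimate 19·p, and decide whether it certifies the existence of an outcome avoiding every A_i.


Union bound: P[∪_{i=1}^{19} A_i] ≤ Σ_i P[A_i] ≤ 19·p = 19·(23/418) = 23/22.
Numerically: 23/22 ≈ 1.045455.
Is 23/22 < 1? NO.
Since the bound 23/22 is ≥ 1, the union bound is uninformative here; it does NOT by itself certify existence.

19·p = 23/22 ≈ 1.045455; existence NOT certified by the union bound.


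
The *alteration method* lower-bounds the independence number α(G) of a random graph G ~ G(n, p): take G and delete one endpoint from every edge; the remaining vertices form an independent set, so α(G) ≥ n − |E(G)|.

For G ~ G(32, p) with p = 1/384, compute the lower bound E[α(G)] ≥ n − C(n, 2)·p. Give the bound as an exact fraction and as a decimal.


E[|E(G)|] = C(32, 2)·p = 496 · (1/384) = 31/24.
E[α(G)] ≥ n − E[|E(G)|] = 32 − 31/24 = 737/24.
Numerically: ≈ 30.70833.
(This is only a lower bound; the true E[α(G)] may be larger.)

E[α(G)] ≥ 737/24 ≈ 30.70833.


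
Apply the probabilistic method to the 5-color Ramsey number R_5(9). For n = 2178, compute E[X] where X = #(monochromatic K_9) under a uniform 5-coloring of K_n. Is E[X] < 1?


E[X] = C(2178, 9) · 5^{1 − 36} = 2989303896287203303608800 · 5^{−35} = 2989303896287203303608800/2910383045673370361328125.
As a reduced fraction: E[X] = 119572155851488132144352/116415321826934814453125 ≈ 1.02712.
Is E[X] < 1? NO.
Since E[X] ≥ 1, the first-moment bound is inconclusive at n = 2178; it does NOT by itself certify R_5(9) > 2178.

E[X] = 119572155851488132144352/116415321826934814453125 ≈ 1.02712; E[X] ≥ 1; first-moment method inconclusive here.


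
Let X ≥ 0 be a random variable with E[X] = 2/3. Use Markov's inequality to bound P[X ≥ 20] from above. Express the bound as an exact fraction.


μ = E[X] = 2/3, a = 20.
Markov: P[X ≥ 20] ≤ μ/a = (2/3)/20 = 1/30.
Numerically: ≈ 0.0333.
(Since a = 20 > μ = 0.6667, the bound 1/30 is < 1 and informative.)

P[X ≥ 20] ≤ 1/30 ≈ 0.0333.


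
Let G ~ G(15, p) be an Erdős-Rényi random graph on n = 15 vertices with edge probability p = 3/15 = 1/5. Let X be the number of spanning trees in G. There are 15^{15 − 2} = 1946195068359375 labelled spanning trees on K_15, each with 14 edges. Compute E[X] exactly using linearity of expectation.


K_15 has 15^{15 − 2} = 1946195068359375 labelled spanning trees.
For each such spanning tree H, let X_H = 1 if all 14 edges of H are present in G. Then P[X_H = 1] = p^{14} = (1/5)^{14} = 1/6103515625.
By linearity: E[X] = Σ_H E[X_H] = 1946195068359375 · p^{14} = 1946195068359375 · 1/6103515625 = 1594323/5.
Numerically: E[X] ≈ 318865.

E[X] = 1946195068359375 · (1/5)^{14} = 1594323/5 ≈ 318865.


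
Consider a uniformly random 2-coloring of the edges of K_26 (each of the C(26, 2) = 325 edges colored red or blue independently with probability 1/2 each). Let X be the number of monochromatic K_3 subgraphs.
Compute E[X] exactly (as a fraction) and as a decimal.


Let X = Σ_S X_S over the C(26, 3) = 2600 subsets S of size 3, where X_S = 1 if the K_3 on S is monochromatic.
For a fixed S, the K_3 on S has C(3, 2) = 3 edges. P[all 3 edges red] = (1/2)^3, and likewise for blue, so P[monochromatic] = 2·(1/2)^3 = 2^{1 − 3} = 1/4.
Summing: E[X] = C(26, 3) · 2^{1 − 3} = 2600 · 1/4 = 650.
Numerically: E[X] ≈ 650.000.

E[X] = C(26,3)·2^(1−C(3,2)) = 650 ≈ 650.000.


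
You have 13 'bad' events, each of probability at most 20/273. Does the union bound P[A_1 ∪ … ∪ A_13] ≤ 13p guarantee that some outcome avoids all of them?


Union bound: P[∪_{i=1}^{13} A_i] ≤ Σ_i P[A_i] ≤ 13·p = 13·(20/273) = 20/21.
Numerically: 20/21 ≈ 0.952381.
Is 20/21 < 1? YES.
Since P[∪ A_i] ≤ 20/21 < 1, the complement has P[∩ A_i^c] ≥ 1 − 20/21 = 1/21 > 0, so some outcome avoids every A_i.

13·p = 20/21 ≈ 0.952381; existence CERTIFIED by the union bound.


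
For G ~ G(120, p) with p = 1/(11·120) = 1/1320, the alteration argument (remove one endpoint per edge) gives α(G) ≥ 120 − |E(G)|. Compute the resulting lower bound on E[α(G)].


E[|E(G)|] = C(120, 2)·p = 7140 · (1/1320) = 119/22.
E[α(G)] ≥ n − E[|E(G)|] = 120 − 119/22 = 2521/22.
Numerically: ≈ 114.59091.
(This is only a lower bound; the true E[α(G)] may be larger.)

E[α(G)] ≥ 2521/22 ≈ 114.59091.


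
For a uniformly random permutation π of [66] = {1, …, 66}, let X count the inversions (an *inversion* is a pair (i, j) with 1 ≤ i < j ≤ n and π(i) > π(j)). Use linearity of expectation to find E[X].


Write X = Σ X_I over the C(66, 2) = 2145 pairs i < j, with X_I the indicator of one inversion.
There are 2145 indicators.
For each fixed pair i < j, the values π(i) and π(j) are two distinct elements of {1, …, 66} in uniformly random order; by symmetry P[π(i) > π(j)] = 1/2.
By linearity: E[X] = 2145 · (1/2) = C(66, 2) · (1/2) = 2145/2 = 2145/2 ≈ 1072.5000.

E[X] = 2145/2 = 1072.5000.


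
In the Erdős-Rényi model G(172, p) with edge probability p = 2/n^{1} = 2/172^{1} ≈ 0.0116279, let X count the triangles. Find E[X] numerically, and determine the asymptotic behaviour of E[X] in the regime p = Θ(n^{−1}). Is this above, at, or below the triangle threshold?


Number of potential triangles: C(172, 3) = 833340.
Each occurs with probability p³ ≈ (0.0116279)³ ≈ 1.57218861e-06.
By linearity: E[X] = C(172, 3)·p³ ≈ 833340 · 1.57218861e-06 ≈ 1.310168.
Here α = 1, so p = 2/n is exactly at the triangle threshold p ~ 1/n. Asymptotically E[X] → c³/6 = 2³/6 = 4/3 ≈ 1.333333, a bounded constant. In this regime the triangle count is asymptotically Poisson(c³/6).

E[X] ≈ 1.310168; in regime p = Θ(1/n^{1}) E[X] stays bounded (at the triangle threshold p ~ 1/n).


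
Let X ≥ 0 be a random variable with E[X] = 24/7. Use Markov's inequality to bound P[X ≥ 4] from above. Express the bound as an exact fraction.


μ = E[X] = 24/7, a = 4.
Markov: P[X ≥ 4] ≤ μ/a = (24/7)/4 = 6/7.
Numerically: ≈ 0.857.
(Since a = 4 > μ = 3.429, the bound 6/7 is < 1 and informative.)

P[X ≥ 4] ≤ 6/7 ≈ 0.857.


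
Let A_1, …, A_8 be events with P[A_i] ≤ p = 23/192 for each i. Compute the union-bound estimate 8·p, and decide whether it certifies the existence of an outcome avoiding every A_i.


Union bound: P[∪_{i=1}^{8} A_i] ≤ Σ_i P[A_i] ≤ 8·p = 8·(23/192) = 23/24.
Numerically: 23/24 ≈ 0.958.
Is 23/24 < 1? YES.
Since P[∪ A_i] ≤ 23/24 < 1, the complement has P[∩ A_i^c] ≥ 1 − 23/24 = 1/24 > 0, so some outcome avoids every A_i.

8·p = 23/24 ≈ 0.958; existence CERTIFIED by the union bound.


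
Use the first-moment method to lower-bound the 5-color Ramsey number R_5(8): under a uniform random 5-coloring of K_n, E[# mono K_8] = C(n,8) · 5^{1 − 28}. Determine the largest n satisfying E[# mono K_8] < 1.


We need C(n, 8) · 5^{1 − 28} < 1, i.e. C(n, 8) < 5^{28 − 1} = 7450580596923828125.
Check values of n near the boundary:
  n = 861: C(861, 8) = 7250034996615275865; 7250034996615275865 < 7450580596923828125? YES
  n = 862: C(862, 8) = 7317951015318931845; 7317951015318931845 < 7450580596923828125? YES
  n = 863: C(863, 8) = 7386423071602617757; 7386423071602617757 < 7450580596923828125? YES
  n = 864: C(864, 8) = 7455455062926006708; 7455455062926006708 < 7450580596923828125? NO
The largest n with C(n, 8) < 7450580596923828125 is n = 863 (where E[X] = 7386423071602617757/7450580596923828125 ≈ 0.991). Hence R_5(8) > 863, i.e. R_5(8) ≥ 864.

Largest n = 863; hence R_5(8) > 863.


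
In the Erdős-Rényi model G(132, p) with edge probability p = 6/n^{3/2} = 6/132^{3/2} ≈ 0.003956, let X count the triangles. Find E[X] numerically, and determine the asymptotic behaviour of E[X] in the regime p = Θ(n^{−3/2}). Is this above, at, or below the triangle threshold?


Number of potential triangles: C(132, 3) = 374660.
Each occurs with probability p³ ≈ (0.003956)³ ≈ 6.192572e-08.
By linearity: E[X] = C(132, 3)·p³ ≈ 374660 · 6.192572e-08 ≈ 0.0232.
Since α = 3/2 > 1, p = c/n^{3/2} = o(1/n) is below the triangle threshold p ~ 1/n. Asymptotically E[X] ~ (c³/6)·n^{3(1−α)} = (6³/6)·n^{-1.5} → 0, so by Markov's inequality G has no triangles w.h.p.

E[X] ≈ 0.0232; in regime p = Θ(1/n^{3/2}) E[X] tends to 0 (below the triangle threshold p ~ 1/n).


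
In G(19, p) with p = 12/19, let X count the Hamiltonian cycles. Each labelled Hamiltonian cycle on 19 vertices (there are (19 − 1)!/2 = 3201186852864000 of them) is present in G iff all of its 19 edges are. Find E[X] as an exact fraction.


K_19 has (19 − 1)!/2 = 3201186852864000 labelled Hamiltonian cycles.
For each such Hamiltonian cycle H, let X_H = 1 if all 19 edges of H are present in G. Then P[X_H = 1] = p^{19} = (12/19)^{19} = 319479999370622926848/1978419655660313589123979.
Summing the indicators: E[X] = Σ_H E[X_H] = 3201186852864000 · p^{19} = 3201186852864000 · 319479999370622926848/1978419655660313589123979 = 1022715173738237107931793611292672000/1978419655660313589123979.
Numerically: E[X] ≈ 5.1694e+11.

E[X] = 3201186852864000 · (12/19)^{19} = 1022715173738237107931793611292672000/1978419655660313589123979 ≈ 5.1694e+11.


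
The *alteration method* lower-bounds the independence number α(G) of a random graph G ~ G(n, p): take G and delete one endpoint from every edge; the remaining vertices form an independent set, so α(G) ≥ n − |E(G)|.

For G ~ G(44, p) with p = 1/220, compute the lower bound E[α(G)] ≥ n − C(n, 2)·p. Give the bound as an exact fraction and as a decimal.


E[|E(G)|] = C(44, 2)·p = 946 · (1/220) = 43/10.
E[α(G)] ≥ n − E[|E(G)|] = 44 − 43/10 = 397/10.
Numerically: ≈ 39.700000.
(This is only a lower bound; the true E[α(G)] may be larger.)

E[α(G)] ≥ 397/10 ≈ 39.700000.


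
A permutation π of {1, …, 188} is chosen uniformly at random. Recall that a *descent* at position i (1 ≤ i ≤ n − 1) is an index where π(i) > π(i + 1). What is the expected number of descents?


Write X = Σ X_I over i = 1, …, 187, with X_I the indicator of one descent.
There are 187 indicators.
For each fixed i, the pair (π(i), π(i+1)) is a uniformly random ordered pair of distinct values from {1, …, 188}; by symmetry P[π(i) > π(i+1)] = 1/2.
By linearity: E[X] = 187 · (1/2) = (188 − 1) · (1/2) = 187/2 ≈ 93.50000.

E[X] = 187/2 = 93.50000.


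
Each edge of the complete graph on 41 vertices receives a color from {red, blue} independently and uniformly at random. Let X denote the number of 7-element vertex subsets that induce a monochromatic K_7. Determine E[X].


Let X = Σ_S X_S over the C(41, 7) = 22481940 subsets S of size 7, where X_S = 1 if the K_7 on S is monochromatic.
For a fixed S, the K_7 on S has C(7, 2) = 21 edges. P[all 21 edges red] = (1/2)^21, and likewise for blue, so P[monochromatic] = 2·(1/2)^21 = 2^{1 − 21} = 1/1048576.
Summing: E[X] = C(41, 7) · 2^{1 − 21} = 22481940 · 1/1048576 = 5620485/262144.
Numerically: E[X] ≈ 21.440.

E[X] = C(41,7)·2^(1−C(7,2)) = 5620485/262144 ≈ 21.440.


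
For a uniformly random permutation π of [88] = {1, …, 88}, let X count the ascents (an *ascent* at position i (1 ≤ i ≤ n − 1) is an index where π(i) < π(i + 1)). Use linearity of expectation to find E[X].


Write X = Σ X_I over i = 1, …, 87, with X_I the indicator of one ascent.
There are 87 indicators.
For each fixed i, the pair (π(i), π(i+1)) is a uniformly random ordered pair of distinct values from {1, …, 88}; by symmetry P[π(i) < π(i+1)] = 1/2.
By linearity: E[X] = 87 · (1/2) = (88 − 1) · (1/2) = 87/2 ≈ 43.50000.

E[X] = 87/2 = 43.50000.


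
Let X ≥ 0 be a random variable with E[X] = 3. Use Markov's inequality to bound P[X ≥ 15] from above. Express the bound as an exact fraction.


μ = E[X] = 3, a = 15.
Markov: P[X ≥ 15] ≤ μ/a = (3)/15 = 1/5.
Numerically: ≈ 0.2000.
(Since a = 15 > μ = 3.0000, the bound 1/5 is < 1 and informative.)

P[X ≥ 15] ≤ 1/5 ≈ 0.2000.


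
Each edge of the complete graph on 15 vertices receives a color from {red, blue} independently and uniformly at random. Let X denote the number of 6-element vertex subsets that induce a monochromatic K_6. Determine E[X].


Let X = Σ_S X_S over the C(15, 6) = 5005 subsets S of size 6, where X_S = 1 if the K_6 on S is monochromatic.
For a fixed S, the K_6 on S has C(6, 2) = 15 edges. P[all 15 edges red] = (1/2)^15, and likewise for blue, so P[monochromatic] = 2·(1/2)^15 = 2^{1 − 15} = 1/16384.
By linearity: E[X] = C(15, 6) · 2^{1 − 15} = 5005 · 1/16384 = 5005/16384.
Numerically: E[X] ≈ 0.30548.

E[X] = C(15,6)·2^(1−C(6,2)) = 5005/16384 ≈ 0.30548.


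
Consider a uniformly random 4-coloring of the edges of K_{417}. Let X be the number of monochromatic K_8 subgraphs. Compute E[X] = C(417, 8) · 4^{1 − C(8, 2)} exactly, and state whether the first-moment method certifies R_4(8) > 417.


E[X] = C(417, 8) · 4^{1 − 28} = 21194845068522060 · 4^{−27} = 21194845068522060/18014398509481984.
As a reduced fraction: E[X] = 5298711267130515/4503599627370496 ≈ 1.176550.
Is E[X] < 1? NO.
Since E[X] ≥ 1, the first-moment bound is inconclusive at n = 417; it does NOT by itself certify R_4(8) > 417.

E[X] = 5298711267130515/4503599627370496 ≈ 1.176550; E[X] ≥ 1; first-moment method inconclusive here.


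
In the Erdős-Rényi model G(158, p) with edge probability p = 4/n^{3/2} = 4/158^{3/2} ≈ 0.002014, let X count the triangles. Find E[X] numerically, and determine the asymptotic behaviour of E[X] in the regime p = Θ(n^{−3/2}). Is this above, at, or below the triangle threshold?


Number of potential triangles: C(158, 3) = 644956.
Each occurs with probability p³ ≈ (0.002014)³ ≈ 8.170019e-09.
By linearity: E[X] = C(158, 3)·p³ ≈ 644956 · 8.170019e-09 ≈ 0.0053.
Since α = 3/2 > 1, p = c/n^{3/2} = o(1/n) is below the triangle threshold p ~ 1/n. Asymptotically E[X] ~ (c³/6)·n^{3(1−α)} = (4³/6)·n^{-1.5} → 0, so by Markov's inequality G has no triangles w.h.p.

E[X] ≈ 0.0053; in regime p = Θ(1/n^{3/2}) E[X] tends to 0 (below the triangle threshold p ~ 1/n).


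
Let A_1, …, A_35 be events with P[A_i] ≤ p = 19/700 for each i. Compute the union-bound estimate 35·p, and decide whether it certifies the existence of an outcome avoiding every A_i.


Union bound: P[∪_{i=1}^{35} A_i] ≤ Σ_i P[A_i] ≤ 35·p = 35·(19/700) = 19/20.
Numerically: 19/20 ≈ 0.950.
Is 19/20 < 1? YES.
Since P[∪ A_i] ≤ 19/20 < 1, the complement has P[∩ A_i^c] ≥ 1 − 19/20 = 1/20 > 0, so some outcome avoids every A_i.

35·p = 19/20 ≈ 0.950; existence CERTIFIED by the union bound.


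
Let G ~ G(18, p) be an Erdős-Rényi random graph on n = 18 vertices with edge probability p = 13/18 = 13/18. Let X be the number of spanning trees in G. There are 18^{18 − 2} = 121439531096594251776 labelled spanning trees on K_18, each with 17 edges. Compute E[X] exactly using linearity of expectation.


K_18 has 18^{18 − 2} = 121439531096594251776 labelled spanning trees.
For each such spanning tree H, let X_H = 1 if all 17 edges of H are present in G. Then P[X_H = 1] = p^{17} = (13/18)^{17} = 8650415919381337933/2185911559738696531968.
By linearity of expectation: E[X] = Σ_H E[X_H] = 121439531096594251776 · p^{17} = 121439531096594251776 · 8650415919381337933/2185911559738696531968 = 8650415919381337933/18.
Numerically: E[X] ≈ 4.81e+17.

E[X] = 121439531096594251776 · (13/18)^{17} = 8650415919381337933/18 ≈ 4.81e+17.


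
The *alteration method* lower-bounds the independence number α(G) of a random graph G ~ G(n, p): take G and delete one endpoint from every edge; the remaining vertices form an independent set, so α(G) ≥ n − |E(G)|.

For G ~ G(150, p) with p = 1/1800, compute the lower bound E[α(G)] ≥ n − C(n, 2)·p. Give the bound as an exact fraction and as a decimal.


E[|E(G)|] = C(150, 2)·p = 11175 · (1/1800) = 149/24.
E[α(G)] ≥ n − E[|E(G)|] = 150 − 149/24 = 3451/24.
Numerically: ≈ 143.7917.
(This is only a lower bound; the true E[α(G)] may be larger.)

E[α(G)] ≥ 3451/24 ≈ 143.7917.


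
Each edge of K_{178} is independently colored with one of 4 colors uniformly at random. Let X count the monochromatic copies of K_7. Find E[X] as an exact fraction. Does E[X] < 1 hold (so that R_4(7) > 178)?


E[X] = C(178, 7) · 4^{1 − 21} = 996867063280 · 4^{−20} = 996867063280/1099511627776.
As a reduced fraction: E[X] = 62304191455/68719476736 ≈ 0.907.
Is E[X] < 1? YES.
Since E[X] < 1, there exists a 4-coloring of K_{178} with no monochromatic K_7; hence R_4(7) > 178.

E[X] = 62304191455/68719476736 ≈ 0.907; E[X] < 1, so R_4(7) > 178.


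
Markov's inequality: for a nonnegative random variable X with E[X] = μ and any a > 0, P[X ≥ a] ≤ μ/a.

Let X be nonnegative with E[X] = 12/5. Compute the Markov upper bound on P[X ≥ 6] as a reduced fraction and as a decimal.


μ = E[X] = 12/5, a = 6.
Markov: P[X ≥ 6] ≤ μ/a = (12/5)/6 = 2/5.
Numerically: ≈ 0.4000.
(Since a = 6 > μ = 2.4000, the bound 2/5 is < 1 and informative.)

P[X ≥ 6] ≤ 2/5 ≈ 0.4000.


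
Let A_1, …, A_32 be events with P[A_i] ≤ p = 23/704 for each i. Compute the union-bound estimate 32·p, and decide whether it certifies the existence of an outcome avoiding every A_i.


Union bound: P[∪_{i=1}^{32} A_i] ≤ Σ_i P[A_i] ≤ 32·p = 32·(23/704) = 23/22.
Numerically: 23/22 ≈ 1.045.
Is 23/22 < 1? NO.
Since the bound 23/22 is ≥ 1, the union bound is uninformative here; it does NOT by itself certify existence.

32·p = 23/22 ≈ 1.045; existence NOT certified by the union bound.


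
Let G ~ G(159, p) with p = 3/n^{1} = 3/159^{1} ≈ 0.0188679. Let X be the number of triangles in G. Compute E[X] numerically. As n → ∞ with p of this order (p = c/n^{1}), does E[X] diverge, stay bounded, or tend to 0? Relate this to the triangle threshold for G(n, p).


Number of potential triangles: C(159, 3) = 657359.
Each occurs with probability p³ ≈ (0.0188679)³ ≈ 6.71695426e-06.
By linearity: E[X] = C(159, 3)·p³ ≈ 657359 · 6.71695426e-06 ≈ 4.415450.
Here α = 1, so p = 3/n is exactly at the triangle threshold p ~ 1/n. Asymptotically E[X] → c³/6 = 3³/6 = 9/2 ≈ 4.500000, a bounded constant. In this regime the triangle count is asymptotically Poisson(c³/6).

E[X] ≈ 4.415450; in regime p = Θ(1/n^{1}) E[X] stays bounded (at the triangle threshold p ~ 1/n).


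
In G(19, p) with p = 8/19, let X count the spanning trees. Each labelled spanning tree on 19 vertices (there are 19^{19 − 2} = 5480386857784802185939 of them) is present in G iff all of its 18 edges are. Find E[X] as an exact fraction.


K_19 has 19^{19 − 2} = 5480386857784802185939 labelled spanning trees.
For each such spanning tree H, let X_H = 1 if all 18 edges of H are present in G. Then P[X_H = 1] = p^{18} = (8/19)^{18} = 18014398509481984/104127350297911241532841.
By linearity of expectation: E[X] = Σ_H E[X_H] = 5480386857784802185939 · p^{18} = 5480386857784802185939 · 18014398509481984/104127350297911241532841 = 18014398509481984/19.
Numerically: E[X] ≈ 9.481e+14.

E[X] = 5480386857784802185939 · (8/19)^{18} = 18014398509481984/19 ≈ 9.481e+14.


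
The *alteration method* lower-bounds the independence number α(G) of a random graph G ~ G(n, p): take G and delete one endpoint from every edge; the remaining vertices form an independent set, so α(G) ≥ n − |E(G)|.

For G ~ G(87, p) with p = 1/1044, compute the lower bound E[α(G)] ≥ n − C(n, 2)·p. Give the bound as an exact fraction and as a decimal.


E[|E(G)|] = C(87, 2)·p = 3741 · (1/1044) = 43/12.
E[α(G)] ≥ n − E[|E(G)|] = 87 − 43/12 = 1001/12.
Numerically: ≈ 83.41667.
(This is only a lower bound; the true E[α(G)] may be larger.)

E[α(G)] ≥ 1001/12 ≈ 83.41667.


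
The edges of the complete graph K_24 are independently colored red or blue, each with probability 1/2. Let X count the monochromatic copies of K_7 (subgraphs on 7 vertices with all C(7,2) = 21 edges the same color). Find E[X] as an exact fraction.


Let X = Σ_S X_S over the C(24, 7) = 346104 subsets S of size 7, where X_S = 1 if the K_7 on S is monochromatic.
For a fixed S, the K_7 on S has C(7, 2) = 21 edges. P[all 21 edges red] = (1/2)^21, and likewise for blue, so P[monochromatic] = 2·(1/2)^21 = 2^{1 − 21} = 1/1048576.
By linearity of expectation: E[X] = C(24, 7) · 2^{1 − 21} = 346104 · 1/1048576 = 43263/131072.
Numerically: E[X] ≈ 0.330.

E[X] = C(24,7)·2^(1−C(7,2)) = 43263/131072 ≈ 0.330.


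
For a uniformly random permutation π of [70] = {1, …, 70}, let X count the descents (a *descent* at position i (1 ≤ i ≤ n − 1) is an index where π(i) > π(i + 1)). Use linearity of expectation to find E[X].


Write X = Σ X_I over i = 1, …, 69, with X_I the indicator of one descent.
There are 69 indicators.
For each fixed i, the pair (π(i), π(i+1)) is a uniformly random ordered pair of distinct values from {1, …, 70}; by symmetry P[π(i) > π(i+1)] = 1/2.
By linearity: E[X] = 69 · (1/2) = (70 − 1) · (1/2) = 69/2 ≈ 34.5000.

E[X] = 69/2 = 34.5000.


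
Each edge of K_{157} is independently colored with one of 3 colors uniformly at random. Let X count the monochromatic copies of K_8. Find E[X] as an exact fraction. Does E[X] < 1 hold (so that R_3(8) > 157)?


E[X] = C(157, 8) · 3^{1 − 28} = 7637643295425 · 3^{−27} = 7637643295425/7625597484987.
As a reduced fraction: E[X] = 848627032825/847288609443 ≈ 1.001580.
Is E[X] < 1? NO.
Since E[X] ≥ 1, the first-moment bound is inconclusive at n = 157; it does NOT by itself certify R_3(8) > 157.

E[X] = 848627032825/847288609443 ≈ 1.001580; E[X] ≥ 1; first-moment method inconclusive here.


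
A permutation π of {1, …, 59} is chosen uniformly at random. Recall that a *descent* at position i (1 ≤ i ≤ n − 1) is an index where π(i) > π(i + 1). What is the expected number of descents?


Write X = Σ X_I over i = 1, …, 58, with X_I the indicator of one descent.
There are 58 indicators.
For each fixed i, the pair (π(i), π(i+1)) is a uniformly random ordered pair of distinct values from {1, …, 59}; by symmetry P[π(i) > π(i+1)] = 1/2.
By linearity: E[X] = 58 · (1/2) = (59 − 1) · (1/2) = 29 ≈ 29.0000.

E[X] = 29 = 29.0000.


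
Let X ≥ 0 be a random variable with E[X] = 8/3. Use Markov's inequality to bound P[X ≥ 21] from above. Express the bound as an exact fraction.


μ = E[X] = 8/3, a = 21.
Markov: P[X ≥ 21] ≤ μ/a = (8/3)/21 = 8/63.
Numerically: ≈ 0.1270.
(Since a = 21 > μ = 2.6667, the bound 8/63 is < 1 and informative.)

P[X ≥ 21] ≤ 8/63 ≈ 0.1270.


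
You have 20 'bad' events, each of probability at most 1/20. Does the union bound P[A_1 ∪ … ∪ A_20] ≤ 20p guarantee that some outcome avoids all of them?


Union bound: P[∪_{i=1}^{20} A_i] ≤ Σ_i P[A_i] ≤ 20·p = 20·(1/20) = 1.
Numerically: 1 ≈ 1.0000000.
Is 1 < 1? NO.
Since the bound 1 is ≥ 1, the union bound is uninformative here; it does NOT by itself certify existence.

20·p = 1 ≈ 1.0000000; existence NOT certified by the union bound.


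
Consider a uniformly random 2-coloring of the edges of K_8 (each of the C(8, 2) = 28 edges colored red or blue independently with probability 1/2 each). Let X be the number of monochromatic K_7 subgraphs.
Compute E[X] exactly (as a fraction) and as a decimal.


Let X = Σ_S X_S over the C(8, 7) = 8 subsets S of size 7, where X_S = 1 if the K_7 on S is monochromatic.
For a fixed S, the K_7 on S has C(7, 2) = 21 edges. P[all 21 edges red] = (1/2)^21, and likewise for blue, so P[monochromatic] = 2·(1/2)^21 = 2^{1 − 21} = 1/1048576.
By linearity of expectation: E[X] = C(8, 7) · 2^{1 − 21} = 8 · 1/1048576 = 1/131072.
Numerically: E[X] ≈ 0.0000.

E[X] = C(8,7)·2^(1−C(7,2)) = 1/131072 ≈ 0.0000.
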